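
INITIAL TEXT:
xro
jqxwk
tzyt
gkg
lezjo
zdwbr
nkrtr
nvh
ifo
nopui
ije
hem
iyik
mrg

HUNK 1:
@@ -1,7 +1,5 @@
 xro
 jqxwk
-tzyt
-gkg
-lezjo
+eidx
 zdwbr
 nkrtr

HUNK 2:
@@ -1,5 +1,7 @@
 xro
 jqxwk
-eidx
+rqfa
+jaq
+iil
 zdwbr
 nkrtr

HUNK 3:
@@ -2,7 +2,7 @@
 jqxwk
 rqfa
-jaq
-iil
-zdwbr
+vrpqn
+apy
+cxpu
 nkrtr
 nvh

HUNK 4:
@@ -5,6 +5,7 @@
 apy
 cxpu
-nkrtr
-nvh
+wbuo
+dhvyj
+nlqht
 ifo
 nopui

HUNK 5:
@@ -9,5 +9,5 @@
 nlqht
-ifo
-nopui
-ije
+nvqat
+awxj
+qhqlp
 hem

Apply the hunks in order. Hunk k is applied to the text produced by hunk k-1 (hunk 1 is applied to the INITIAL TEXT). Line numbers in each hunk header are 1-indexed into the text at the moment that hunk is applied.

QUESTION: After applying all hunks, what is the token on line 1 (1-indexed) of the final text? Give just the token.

Hunk 1: at line 1 remove [tzyt,gkg,lezjo] add [eidx] -> 12 lines: xro jqxwk eidx zdwbr nkrtr nvh ifo nopui ije hem iyik mrg
Hunk 2: at line 1 remove [eidx] add [rqfa,jaq,iil] -> 14 lines: xro jqxwk rqfa jaq iil zdwbr nkrtr nvh ifo nopui ije hem iyik mrg
Hunk 3: at line 2 remove [jaq,iil,zdwbr] add [vrpqn,apy,cxpu] -> 14 lines: xro jqxwk rqfa vrpqn apy cxpu nkrtr nvh ifo nopui ije hem iyik mrg
Hunk 4: at line 5 remove [nkrtr,nvh] add [wbuo,dhvyj,nlqht] -> 15 lines: xro jqxwk rqfa vrpqn apy cxpu wbuo dhvyj nlqht ifo nopui ije hem iyik mrg
Hunk 5: at line 9 remove [ifo,nopui,ije] add [nvqat,awxj,qhqlp] -> 15 lines: xro jqxwk rqfa vrpqn apy cxpu wbuo dhvyj nlqht nvqat awxj qhqlp hem iyik mrg
Final line 1: xro

Answer: xro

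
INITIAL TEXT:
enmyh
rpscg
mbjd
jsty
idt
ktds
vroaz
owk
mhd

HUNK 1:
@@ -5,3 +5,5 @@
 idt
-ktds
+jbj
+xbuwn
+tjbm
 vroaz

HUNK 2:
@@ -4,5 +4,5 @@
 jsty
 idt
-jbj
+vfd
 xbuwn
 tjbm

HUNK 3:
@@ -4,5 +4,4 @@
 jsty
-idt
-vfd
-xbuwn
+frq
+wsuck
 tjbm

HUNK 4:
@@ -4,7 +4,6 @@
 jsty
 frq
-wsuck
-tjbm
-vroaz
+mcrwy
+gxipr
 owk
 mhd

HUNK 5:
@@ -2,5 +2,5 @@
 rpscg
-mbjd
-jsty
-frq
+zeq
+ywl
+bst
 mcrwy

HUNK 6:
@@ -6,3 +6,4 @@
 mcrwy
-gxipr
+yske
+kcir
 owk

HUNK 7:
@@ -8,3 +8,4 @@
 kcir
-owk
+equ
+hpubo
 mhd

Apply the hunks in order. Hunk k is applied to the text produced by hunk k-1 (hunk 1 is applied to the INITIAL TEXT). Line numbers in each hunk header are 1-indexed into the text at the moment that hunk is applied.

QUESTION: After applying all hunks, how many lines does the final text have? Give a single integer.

Answer: 11

Derivation:
Hunk 1: at line 5 remove [ktds] add [jbj,xbuwn,tjbm] -> 11 lines: enmyh rpscg mbjd jsty idt jbj xbuwn tjbm vroaz owk mhd
Hunk 2: at line 4 remove [jbj] add [vfd] -> 11 lines: enmyh rpscg mbjd jsty idt vfd xbuwn tjbm vroaz owk mhd
Hunk 3: at line 4 remove [idt,vfd,xbuwn] add [frq,wsuck] -> 10 lines: enmyh rpscg mbjd jsty frq wsuck tjbm vroaz owk mhd
Hunk 4: at line 4 remove [wsuck,tjbm,vroaz] add [mcrwy,gxipr] -> 9 lines: enmyh rpscg mbjd jsty frq mcrwy gxipr owk mhd
Hunk 5: at line 2 remove [mbjd,jsty,frq] add [zeq,ywl,bst] -> 9 lines: enmyh rpscg zeq ywl bst mcrwy gxipr owk mhd
Hunk 6: at line 6 remove [gxipr] add [yske,kcir] -> 10 lines: enmyh rpscg zeq ywl bst mcrwy yske kcir owk mhd
Hunk 7: at line 8 remove [owk] add [equ,hpubo] -> 11 lines: enmyh rpscg zeq ywl bst mcrwy yske kcir equ hpubo mhd
Final line count: 11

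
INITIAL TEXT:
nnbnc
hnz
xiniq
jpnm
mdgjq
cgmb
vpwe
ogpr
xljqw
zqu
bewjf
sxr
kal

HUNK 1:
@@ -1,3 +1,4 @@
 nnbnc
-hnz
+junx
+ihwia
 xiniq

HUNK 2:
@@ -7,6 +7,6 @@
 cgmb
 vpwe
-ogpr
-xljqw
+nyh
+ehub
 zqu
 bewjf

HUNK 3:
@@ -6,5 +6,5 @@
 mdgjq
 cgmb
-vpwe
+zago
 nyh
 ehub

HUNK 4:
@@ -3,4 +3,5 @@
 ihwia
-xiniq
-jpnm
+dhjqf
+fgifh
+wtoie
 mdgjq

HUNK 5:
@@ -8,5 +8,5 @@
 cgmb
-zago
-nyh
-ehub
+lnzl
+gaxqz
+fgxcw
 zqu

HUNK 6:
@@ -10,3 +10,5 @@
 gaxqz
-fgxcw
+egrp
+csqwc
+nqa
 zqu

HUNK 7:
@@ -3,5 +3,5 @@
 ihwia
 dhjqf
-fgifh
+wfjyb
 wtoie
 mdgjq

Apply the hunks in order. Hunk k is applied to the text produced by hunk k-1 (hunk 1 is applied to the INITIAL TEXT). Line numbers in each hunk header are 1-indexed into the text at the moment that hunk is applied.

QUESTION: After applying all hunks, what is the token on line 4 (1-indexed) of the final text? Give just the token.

Answer: dhjqf

Derivation:
Hunk 1: at line 1 remove [hnz] add [junx,ihwia] -> 14 lines: nnbnc junx ihwia xiniq jpnm mdgjq cgmb vpwe ogpr xljqw zqu bewjf sxr kal
Hunk 2: at line 7 remove [ogpr,xljqw] add [nyh,ehub] -> 14 lines: nnbnc junx ihwia xiniq jpnm mdgjq cgmb vpwe nyh ehub zqu bewjf sxr kal
Hunk 3: at line 6 remove [vpwe] add [zago] -> 14 lines: nnbnc junx ihwia xiniq jpnm mdgjq cgmb zago nyh ehub zqu bewjf sxr kal
Hunk 4: at line 3 remove [xiniq,jpnm] add [dhjqf,fgifh,wtoie] -> 15 lines: nnbnc junx ihwia dhjqf fgifh wtoie mdgjq cgmb zago nyh ehub zqu bewjf sxr kal
Hunk 5: at line 8 remove [zago,nyh,ehub] add [lnzl,gaxqz,fgxcw] -> 15 lines: nnbnc junx ihwia dhjqf fgifh wtoie mdgjq cgmb lnzl gaxqz fgxcw zqu bewjf sxr kal
Hunk 6: at line 10 remove [fgxcw] add [egrp,csqwc,nqa] -> 17 lines: nnbnc junx ihwia dhjqf fgifh wtoie mdgjq cgmb lnzl gaxqz egrp csqwc nqa zqu bewjf sxr kal
Hunk 7: at line 3 remove [fgifh] add [wfjyb] -> 17 lines: nnbnc junx ihwia dhjqf wfjyb wtoie mdgjq cgmb lnzl gaxqz egrp csqwc nqa zqu bewjf sxr kal
Final line 4: dhjqf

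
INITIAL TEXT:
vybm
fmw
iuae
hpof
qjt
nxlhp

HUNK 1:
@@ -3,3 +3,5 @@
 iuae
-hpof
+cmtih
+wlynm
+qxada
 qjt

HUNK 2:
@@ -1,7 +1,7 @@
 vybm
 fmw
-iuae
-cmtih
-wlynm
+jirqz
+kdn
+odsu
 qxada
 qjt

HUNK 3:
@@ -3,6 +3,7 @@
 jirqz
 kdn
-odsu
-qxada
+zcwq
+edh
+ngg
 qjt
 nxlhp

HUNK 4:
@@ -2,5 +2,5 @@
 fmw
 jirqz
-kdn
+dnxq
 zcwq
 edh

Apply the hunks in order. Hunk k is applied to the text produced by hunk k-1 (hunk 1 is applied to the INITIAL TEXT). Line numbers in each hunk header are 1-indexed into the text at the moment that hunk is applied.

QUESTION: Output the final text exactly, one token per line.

Hunk 1: at line 3 remove [hpof] add [cmtih,wlynm,qxada] -> 8 lines: vybm fmw iuae cmtih wlynm qxada qjt nxlhp
Hunk 2: at line 1 remove [iuae,cmtih,wlynm] add [jirqz,kdn,odsu] -> 8 lines: vybm fmw jirqz kdn odsu qxada qjt nxlhp
Hunk 3: at line 3 remove [odsu,qxada] add [zcwq,edh,ngg] -> 9 lines: vybm fmw jirqz kdn zcwq edh ngg qjt nxlhp
Hunk 4: at line 2 remove [kdn] add [dnxq] -> 9 lines: vybm fmw jirqz dnxq zcwq edh ngg qjt nxlhp

Answer: vybm
fmw
jirqz
dnxq
zcwq
edh
ngg
qjt
nxlhp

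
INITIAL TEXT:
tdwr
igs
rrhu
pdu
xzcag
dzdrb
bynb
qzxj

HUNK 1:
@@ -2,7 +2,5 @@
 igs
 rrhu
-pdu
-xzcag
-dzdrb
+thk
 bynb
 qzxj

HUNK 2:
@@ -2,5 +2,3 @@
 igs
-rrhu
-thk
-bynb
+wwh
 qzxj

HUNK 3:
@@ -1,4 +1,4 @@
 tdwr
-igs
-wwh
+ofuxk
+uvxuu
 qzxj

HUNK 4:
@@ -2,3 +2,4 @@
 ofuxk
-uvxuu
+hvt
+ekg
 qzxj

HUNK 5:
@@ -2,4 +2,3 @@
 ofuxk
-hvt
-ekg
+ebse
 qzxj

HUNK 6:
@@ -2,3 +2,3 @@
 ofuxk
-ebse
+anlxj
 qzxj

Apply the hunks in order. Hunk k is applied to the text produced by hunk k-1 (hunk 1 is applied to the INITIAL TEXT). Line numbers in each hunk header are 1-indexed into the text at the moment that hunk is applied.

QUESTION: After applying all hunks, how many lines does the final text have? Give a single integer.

Hunk 1: at line 2 remove [pdu,xzcag,dzdrb] add [thk] -> 6 lines: tdwr igs rrhu thk bynb qzxj
Hunk 2: at line 2 remove [rrhu,thk,bynb] add [wwh] -> 4 lines: tdwr igs wwh qzxj
Hunk 3: at line 1 remove [igs,wwh] add [ofuxk,uvxuu] -> 4 lines: tdwr ofuxk uvxuu qzxj
Hunk 4: at line 2 remove [uvxuu] add [hvt,ekg] -> 5 lines: tdwr ofuxk hvt ekg qzxj
Hunk 5: at line 2 remove [hvt,ekg] add [ebse] -> 4 lines: tdwr ofuxk ebse qzxj
Hunk 6: at line 2 remove [ebse] add [anlxj] -> 4 lines: tdwr ofuxk anlxj qzxj
Final line count: 4

Answer: 4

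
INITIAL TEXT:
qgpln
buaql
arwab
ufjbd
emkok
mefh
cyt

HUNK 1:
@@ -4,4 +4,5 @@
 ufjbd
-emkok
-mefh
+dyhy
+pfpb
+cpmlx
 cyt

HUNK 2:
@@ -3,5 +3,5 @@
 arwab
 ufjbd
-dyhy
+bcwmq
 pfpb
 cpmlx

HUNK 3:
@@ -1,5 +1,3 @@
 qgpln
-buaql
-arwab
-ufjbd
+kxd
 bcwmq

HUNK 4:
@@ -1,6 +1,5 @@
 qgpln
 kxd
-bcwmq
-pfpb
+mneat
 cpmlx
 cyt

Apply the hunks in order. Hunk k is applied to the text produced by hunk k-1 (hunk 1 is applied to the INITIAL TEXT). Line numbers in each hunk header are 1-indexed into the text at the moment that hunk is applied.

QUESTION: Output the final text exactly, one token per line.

Answer: qgpln
kxd
mneat
cpmlx
cyt

Derivation:
Hunk 1: at line 4 remove [emkok,mefh] add [dyhy,pfpb,cpmlx] -> 8 lines: qgpln buaql arwab ufjbd dyhy pfpb cpmlx cyt
Hunk 2: at line 3 remove [dyhy] add [bcwmq] -> 8 lines: qgpln buaql arwab ufjbd bcwmq pfpb cpmlx cyt
Hunk 3: at line 1 remove [buaql,arwab,ufjbd] add [kxd] -> 6 lines: qgpln kxd bcwmq pfpb cpmlx cyt
Hunk 4: at line 1 remove [bcwmq,pfpb] add [mneat] -> 5 lines: qgpln kxd mneat cpmlx cyt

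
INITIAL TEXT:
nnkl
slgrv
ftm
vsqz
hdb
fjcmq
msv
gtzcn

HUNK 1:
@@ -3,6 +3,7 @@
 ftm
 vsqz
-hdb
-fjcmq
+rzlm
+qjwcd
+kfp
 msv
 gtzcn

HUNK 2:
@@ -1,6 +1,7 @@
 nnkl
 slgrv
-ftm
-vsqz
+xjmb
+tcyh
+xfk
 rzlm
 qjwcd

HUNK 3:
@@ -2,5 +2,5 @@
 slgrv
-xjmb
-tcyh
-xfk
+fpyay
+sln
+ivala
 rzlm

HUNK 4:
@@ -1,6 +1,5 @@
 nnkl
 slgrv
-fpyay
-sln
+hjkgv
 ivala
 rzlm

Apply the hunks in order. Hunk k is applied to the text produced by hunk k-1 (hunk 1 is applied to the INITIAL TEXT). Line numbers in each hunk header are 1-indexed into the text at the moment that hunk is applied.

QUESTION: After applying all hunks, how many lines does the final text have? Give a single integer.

Answer: 9

Derivation:
Hunk 1: at line 3 remove [hdb,fjcmq] add [rzlm,qjwcd,kfp] -> 9 lines: nnkl slgrv ftm vsqz rzlm qjwcd kfp msv gtzcn
Hunk 2: at line 1 remove [ftm,vsqz] add [xjmb,tcyh,xfk] -> 10 lines: nnkl slgrv xjmb tcyh xfk rzlm qjwcd kfp msv gtzcn
Hunk 3: at line 2 remove [xjmb,tcyh,xfk] add [fpyay,sln,ivala] -> 10 lines: nnkl slgrv fpyay sln ivala rzlm qjwcd kfp msv gtzcn
Hunk 4: at line 1 remove [fpyay,sln] add [hjkgv] -> 9 lines: nnkl slgrv hjkgv ivala rzlm qjwcd kfp msv gtzcn
Final line count: 9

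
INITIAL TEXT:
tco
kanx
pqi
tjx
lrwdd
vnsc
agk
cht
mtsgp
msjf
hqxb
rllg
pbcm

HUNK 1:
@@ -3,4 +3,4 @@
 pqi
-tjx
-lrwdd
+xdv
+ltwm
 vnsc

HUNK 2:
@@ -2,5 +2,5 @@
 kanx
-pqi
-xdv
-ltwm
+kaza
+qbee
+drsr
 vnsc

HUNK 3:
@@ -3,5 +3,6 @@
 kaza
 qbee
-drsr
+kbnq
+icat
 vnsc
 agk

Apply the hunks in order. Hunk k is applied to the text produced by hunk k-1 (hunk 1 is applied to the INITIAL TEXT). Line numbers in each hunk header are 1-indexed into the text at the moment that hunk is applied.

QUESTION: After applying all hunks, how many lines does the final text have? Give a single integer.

Answer: 14

Derivation:
Hunk 1: at line 3 remove [tjx,lrwdd] add [xdv,ltwm] -> 13 lines: tco kanx pqi xdv ltwm vnsc agk cht mtsgp msjf hqxb rllg pbcm
Hunk 2: at line 2 remove [pqi,xdv,ltwm] add [kaza,qbee,drsr] -> 13 lines: tco kanx kaza qbee drsr vnsc agk cht mtsgp msjf hqxb rllg pbcm
Hunk 3: at line 3 remove [drsr] add [kbnq,icat] -> 14 lines: tco kanx kaza qbee kbnq icat vnsc agk cht mtsgp msjf hqxb rllg pbcm
Final line count: 14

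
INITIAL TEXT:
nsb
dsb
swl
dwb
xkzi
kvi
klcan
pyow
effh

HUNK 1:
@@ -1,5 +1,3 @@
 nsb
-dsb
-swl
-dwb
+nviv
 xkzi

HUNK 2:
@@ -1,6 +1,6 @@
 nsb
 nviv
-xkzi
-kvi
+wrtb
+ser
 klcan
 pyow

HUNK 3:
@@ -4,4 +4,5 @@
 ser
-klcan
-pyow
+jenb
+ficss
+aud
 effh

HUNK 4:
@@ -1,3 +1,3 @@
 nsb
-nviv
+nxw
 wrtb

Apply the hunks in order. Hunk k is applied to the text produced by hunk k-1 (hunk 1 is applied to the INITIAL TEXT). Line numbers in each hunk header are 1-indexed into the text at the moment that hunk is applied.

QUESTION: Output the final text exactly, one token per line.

Hunk 1: at line 1 remove [dsb,swl,dwb] add [nviv] -> 7 lines: nsb nviv xkzi kvi klcan pyow effh
Hunk 2: at line 1 remove [xkzi,kvi] add [wrtb,ser] -> 7 lines: nsb nviv wrtb ser klcan pyow effh
Hunk 3: at line 4 remove [klcan,pyow] add [jenb,ficss,aud] -> 8 lines: nsb nviv wrtb ser jenb ficss aud effh
Hunk 4: at line 1 remove [nviv] add [nxw] -> 8 lines: nsb nxw wrtb ser jenb ficss aud effh

Answer: nsb
nxw
wrtb
ser
jenb
ficss
aud
effh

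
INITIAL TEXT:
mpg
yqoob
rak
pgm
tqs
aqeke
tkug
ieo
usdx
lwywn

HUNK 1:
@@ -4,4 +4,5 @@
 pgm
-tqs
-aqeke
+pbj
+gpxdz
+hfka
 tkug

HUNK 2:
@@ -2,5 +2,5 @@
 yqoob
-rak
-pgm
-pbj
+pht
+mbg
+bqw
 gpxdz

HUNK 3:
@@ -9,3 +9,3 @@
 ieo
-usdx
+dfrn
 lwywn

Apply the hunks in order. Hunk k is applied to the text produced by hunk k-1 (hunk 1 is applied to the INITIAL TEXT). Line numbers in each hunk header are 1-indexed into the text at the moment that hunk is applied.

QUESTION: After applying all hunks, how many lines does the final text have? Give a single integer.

Hunk 1: at line 4 remove [tqs,aqeke] add [pbj,gpxdz,hfka] -> 11 lines: mpg yqoob rak pgm pbj gpxdz hfka tkug ieo usdx lwywn
Hunk 2: at line 2 remove [rak,pgm,pbj] add [pht,mbg,bqw] -> 11 lines: mpg yqoob pht mbg bqw gpxdz hfka tkug ieo usdx lwywn
Hunk 3: at line 9 remove [usdx] add [dfrn] -> 11 lines: mpg yqoob pht mbg bqw gpxdz hfka tkug ieo dfrn lwywn
Final line count: 11

Answer: 11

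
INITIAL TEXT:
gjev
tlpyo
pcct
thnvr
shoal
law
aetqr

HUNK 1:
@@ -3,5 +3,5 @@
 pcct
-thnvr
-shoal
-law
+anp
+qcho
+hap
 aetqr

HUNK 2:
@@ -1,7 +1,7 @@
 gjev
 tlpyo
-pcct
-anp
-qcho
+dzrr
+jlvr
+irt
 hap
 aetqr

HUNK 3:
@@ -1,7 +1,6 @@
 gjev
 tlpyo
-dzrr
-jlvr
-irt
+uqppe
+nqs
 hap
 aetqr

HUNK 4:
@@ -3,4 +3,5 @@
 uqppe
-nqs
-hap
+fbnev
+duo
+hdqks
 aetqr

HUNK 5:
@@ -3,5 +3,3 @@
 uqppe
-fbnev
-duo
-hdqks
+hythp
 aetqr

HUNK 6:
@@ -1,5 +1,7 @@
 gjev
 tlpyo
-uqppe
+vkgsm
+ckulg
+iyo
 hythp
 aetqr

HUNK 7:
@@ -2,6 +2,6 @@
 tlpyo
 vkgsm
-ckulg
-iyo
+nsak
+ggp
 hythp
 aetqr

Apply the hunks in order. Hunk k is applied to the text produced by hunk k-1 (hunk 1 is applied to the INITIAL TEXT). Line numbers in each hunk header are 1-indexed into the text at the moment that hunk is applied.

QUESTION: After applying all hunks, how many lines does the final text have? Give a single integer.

Answer: 7

Derivation:
Hunk 1: at line 3 remove [thnvr,shoal,law] add [anp,qcho,hap] -> 7 lines: gjev tlpyo pcct anp qcho hap aetqr
Hunk 2: at line 1 remove [pcct,anp,qcho] add [dzrr,jlvr,irt] -> 7 lines: gjev tlpyo dzrr jlvr irt hap aetqr
Hunk 3: at line 1 remove [dzrr,jlvr,irt] add [uqppe,nqs] -> 6 lines: gjev tlpyo uqppe nqs hap aetqr
Hunk 4: at line 3 remove [nqs,hap] add [fbnev,duo,hdqks] -> 7 lines: gjev tlpyo uqppe fbnev duo hdqks aetqr
Hunk 5: at line 3 remove [fbnev,duo,hdqks] add [hythp] -> 5 lines: gjev tlpyo uqppe hythp aetqr
Hunk 6: at line 1 remove [uqppe] add [vkgsm,ckulg,iyo] -> 7 lines: gjev tlpyo vkgsm ckulg iyo hythp aetqr
Hunk 7: at line 2 remove [ckulg,iyo] add [nsak,ggp] -> 7 lines: gjev tlpyo vkgsm nsak ggp hythp aetqr
Final line count: 7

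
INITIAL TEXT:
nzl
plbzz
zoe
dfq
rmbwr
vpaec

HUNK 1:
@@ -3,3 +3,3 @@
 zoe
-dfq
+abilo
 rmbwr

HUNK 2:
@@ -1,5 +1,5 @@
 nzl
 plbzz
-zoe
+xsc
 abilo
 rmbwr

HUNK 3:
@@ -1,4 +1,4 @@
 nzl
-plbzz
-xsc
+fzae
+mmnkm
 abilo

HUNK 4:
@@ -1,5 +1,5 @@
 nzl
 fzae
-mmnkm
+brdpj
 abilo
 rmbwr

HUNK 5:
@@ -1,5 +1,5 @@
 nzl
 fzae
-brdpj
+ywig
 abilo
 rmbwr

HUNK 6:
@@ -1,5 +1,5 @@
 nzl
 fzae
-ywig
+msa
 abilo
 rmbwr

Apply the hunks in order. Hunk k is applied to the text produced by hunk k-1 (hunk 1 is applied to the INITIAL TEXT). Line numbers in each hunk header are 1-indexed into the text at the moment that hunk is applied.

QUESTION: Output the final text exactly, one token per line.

Hunk 1: at line 3 remove [dfq] add [abilo] -> 6 lines: nzl plbzz zoe abilo rmbwr vpaec
Hunk 2: at line 1 remove [zoe] add [xsc] -> 6 lines: nzl plbzz xsc abilo rmbwr vpaec
Hunk 3: at line 1 remove [plbzz,xsc] add [fzae,mmnkm] -> 6 lines: nzl fzae mmnkm abilo rmbwr vpaec
Hunk 4: at line 1 remove [mmnkm] add [brdpj] -> 6 lines: nzl fzae brdpj abilo rmbwr vpaec
Hunk 5: at line 1 remove [brdpj] add [ywig] -> 6 lines: nzl fzae ywig abilo rmbwr vpaec
Hunk 6: at line 1 remove [ywig] add [msa] -> 6 lines: nzl fzae msa abilo rmbwr vpaec

Answer: nzl
fzae
msa
abilo
rmbwr
vpaec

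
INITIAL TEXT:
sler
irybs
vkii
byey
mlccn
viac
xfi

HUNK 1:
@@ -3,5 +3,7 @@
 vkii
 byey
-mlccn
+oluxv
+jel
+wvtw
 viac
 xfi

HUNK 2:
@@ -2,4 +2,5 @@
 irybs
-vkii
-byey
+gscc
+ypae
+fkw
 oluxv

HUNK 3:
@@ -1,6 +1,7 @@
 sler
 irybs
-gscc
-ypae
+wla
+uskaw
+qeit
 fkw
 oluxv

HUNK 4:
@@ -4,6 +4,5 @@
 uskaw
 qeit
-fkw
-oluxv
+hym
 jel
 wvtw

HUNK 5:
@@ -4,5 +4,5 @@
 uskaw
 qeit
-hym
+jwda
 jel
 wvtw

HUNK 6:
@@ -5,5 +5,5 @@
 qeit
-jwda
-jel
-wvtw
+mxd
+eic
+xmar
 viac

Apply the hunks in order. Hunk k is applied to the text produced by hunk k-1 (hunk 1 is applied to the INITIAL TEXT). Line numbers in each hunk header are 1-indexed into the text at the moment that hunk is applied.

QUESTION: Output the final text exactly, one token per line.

Hunk 1: at line 3 remove [mlccn] add [oluxv,jel,wvtw] -> 9 lines: sler irybs vkii byey oluxv jel wvtw viac xfi
Hunk 2: at line 2 remove [vkii,byey] add [gscc,ypae,fkw] -> 10 lines: sler irybs gscc ypae fkw oluxv jel wvtw viac xfi
Hunk 3: at line 1 remove [gscc,ypae] add [wla,uskaw,qeit] -> 11 lines: sler irybs wla uskaw qeit fkw oluxv jel wvtw viac xfi
Hunk 4: at line 4 remove [fkw,oluxv] add [hym] -> 10 lines: sler irybs wla uskaw qeit hym jel wvtw viac xfi
Hunk 5: at line 4 remove [hym] add [jwda] -> 10 lines: sler irybs wla uskaw qeit jwda jel wvtw viac xfi
Hunk 6: at line 5 remove [jwda,jel,wvtw] add [mxd,eic,xmar] -> 10 lines: sler irybs wla uskaw qeit mxd eic xmar viac xfi

Answer: sler
irybs
wla
uskaw
qeit
mxd
eic
xmar
viac
xfi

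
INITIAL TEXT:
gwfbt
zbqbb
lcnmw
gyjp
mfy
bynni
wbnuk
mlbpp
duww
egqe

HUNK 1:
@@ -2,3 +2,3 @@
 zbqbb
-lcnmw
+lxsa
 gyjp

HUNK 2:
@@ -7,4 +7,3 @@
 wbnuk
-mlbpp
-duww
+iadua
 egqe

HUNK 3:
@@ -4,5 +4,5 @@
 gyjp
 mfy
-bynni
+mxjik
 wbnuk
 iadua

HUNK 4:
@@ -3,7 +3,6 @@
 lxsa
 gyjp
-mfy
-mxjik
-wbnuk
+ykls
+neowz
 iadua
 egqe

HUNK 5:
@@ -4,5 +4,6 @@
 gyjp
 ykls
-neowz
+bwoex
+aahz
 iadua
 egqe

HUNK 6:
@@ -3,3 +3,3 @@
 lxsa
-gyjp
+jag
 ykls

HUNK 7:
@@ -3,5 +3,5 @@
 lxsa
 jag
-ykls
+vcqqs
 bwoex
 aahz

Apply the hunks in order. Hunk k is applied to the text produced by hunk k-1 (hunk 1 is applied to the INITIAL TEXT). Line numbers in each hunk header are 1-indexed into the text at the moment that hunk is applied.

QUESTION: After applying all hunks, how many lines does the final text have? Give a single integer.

Answer: 9

Derivation:
Hunk 1: at line 2 remove [lcnmw] add [lxsa] -> 10 lines: gwfbt zbqbb lxsa gyjp mfy bynni wbnuk mlbpp duww egqe
Hunk 2: at line 7 remove [mlbpp,duww] add [iadua] -> 9 lines: gwfbt zbqbb lxsa gyjp mfy bynni wbnuk iadua egqe
Hunk 3: at line 4 remove [bynni] add [mxjik] -> 9 lines: gwfbt zbqbb lxsa gyjp mfy mxjik wbnuk iadua egqe
Hunk 4: at line 3 remove [mfy,mxjik,wbnuk] add [ykls,neowz] -> 8 lines: gwfbt zbqbb lxsa gyjp ykls neowz iadua egqe
Hunk 5: at line 4 remove [neowz] add [bwoex,aahz] -> 9 lines: gwfbt zbqbb lxsa gyjp ykls bwoex aahz iadua egqe
Hunk 6: at line 3 remove [gyjp] add [jag] -> 9 lines: gwfbt zbqbb lxsa jag ykls bwoex aahz iadua egqe
Hunk 7: at line 3 remove [ykls] add [vcqqs] -> 9 lines: gwfbt zbqbb lxsa jag vcqqs bwoex aahz iadua egqe
Final line count: 9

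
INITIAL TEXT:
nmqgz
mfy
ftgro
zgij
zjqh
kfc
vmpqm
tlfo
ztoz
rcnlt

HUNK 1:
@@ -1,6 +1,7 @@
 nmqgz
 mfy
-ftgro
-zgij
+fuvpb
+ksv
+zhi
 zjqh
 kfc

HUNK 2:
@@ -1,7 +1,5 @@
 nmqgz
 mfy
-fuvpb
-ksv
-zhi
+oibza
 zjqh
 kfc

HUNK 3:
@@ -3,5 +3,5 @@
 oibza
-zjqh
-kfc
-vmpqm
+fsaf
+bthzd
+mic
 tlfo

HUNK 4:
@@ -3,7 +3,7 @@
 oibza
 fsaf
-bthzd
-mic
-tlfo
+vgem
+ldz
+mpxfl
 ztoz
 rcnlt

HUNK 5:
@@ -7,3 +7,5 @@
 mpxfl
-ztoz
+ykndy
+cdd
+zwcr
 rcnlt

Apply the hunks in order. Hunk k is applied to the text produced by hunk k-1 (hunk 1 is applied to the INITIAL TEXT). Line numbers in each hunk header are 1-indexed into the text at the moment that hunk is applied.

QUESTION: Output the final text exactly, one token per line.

Answer: nmqgz
mfy
oibza
fsaf
vgem
ldz
mpxfl
ykndy
cdd
zwcr
rcnlt

Derivation:
Hunk 1: at line 1 remove [ftgro,zgij] add [fuvpb,ksv,zhi] -> 11 lines: nmqgz mfy fuvpb ksv zhi zjqh kfc vmpqm tlfo ztoz rcnlt
Hunk 2: at line 1 remove [fuvpb,ksv,zhi] add [oibza] -> 9 lines: nmqgz mfy oibza zjqh kfc vmpqm tlfo ztoz rcnlt
Hunk 3: at line 3 remove [zjqh,kfc,vmpqm] add [fsaf,bthzd,mic] -> 9 lines: nmqgz mfy oibza fsaf bthzd mic tlfo ztoz rcnlt
Hunk 4: at line 3 remove [bthzd,mic,tlfo] add [vgem,ldz,mpxfl] -> 9 lines: nmqgz mfy oibza fsaf vgem ldz mpxfl ztoz rcnlt
Hunk 5: at line 7 remove [ztoz] add [ykndy,cdd,zwcr] -> 11 lines: nmqgz mfy oibza fsaf vgem ldz mpxfl ykndy cdd zwcr rcnlt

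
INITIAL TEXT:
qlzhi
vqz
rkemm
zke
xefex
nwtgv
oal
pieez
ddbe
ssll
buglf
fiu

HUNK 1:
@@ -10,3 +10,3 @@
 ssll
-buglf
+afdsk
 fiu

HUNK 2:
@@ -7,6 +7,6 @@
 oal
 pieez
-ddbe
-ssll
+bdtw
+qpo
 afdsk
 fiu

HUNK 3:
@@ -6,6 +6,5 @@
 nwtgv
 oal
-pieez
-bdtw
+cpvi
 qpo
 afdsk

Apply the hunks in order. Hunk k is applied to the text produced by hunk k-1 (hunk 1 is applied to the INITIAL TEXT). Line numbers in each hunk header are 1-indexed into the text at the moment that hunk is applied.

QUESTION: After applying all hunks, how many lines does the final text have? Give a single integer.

Hunk 1: at line 10 remove [buglf] add [afdsk] -> 12 lines: qlzhi vqz rkemm zke xefex nwtgv oal pieez ddbe ssll afdsk fiu
Hunk 2: at line 7 remove [ddbe,ssll] add [bdtw,qpo] -> 12 lines: qlzhi vqz rkemm zke xefex nwtgv oal pieez bdtw qpo afdsk fiu
Hunk 3: at line 6 remove [pieez,bdtw] add [cpvi] -> 11 lines: qlzhi vqz rkemm zke xefex nwtgv oal cpvi qpo afdsk fiu
Final line count: 11

Answer: 11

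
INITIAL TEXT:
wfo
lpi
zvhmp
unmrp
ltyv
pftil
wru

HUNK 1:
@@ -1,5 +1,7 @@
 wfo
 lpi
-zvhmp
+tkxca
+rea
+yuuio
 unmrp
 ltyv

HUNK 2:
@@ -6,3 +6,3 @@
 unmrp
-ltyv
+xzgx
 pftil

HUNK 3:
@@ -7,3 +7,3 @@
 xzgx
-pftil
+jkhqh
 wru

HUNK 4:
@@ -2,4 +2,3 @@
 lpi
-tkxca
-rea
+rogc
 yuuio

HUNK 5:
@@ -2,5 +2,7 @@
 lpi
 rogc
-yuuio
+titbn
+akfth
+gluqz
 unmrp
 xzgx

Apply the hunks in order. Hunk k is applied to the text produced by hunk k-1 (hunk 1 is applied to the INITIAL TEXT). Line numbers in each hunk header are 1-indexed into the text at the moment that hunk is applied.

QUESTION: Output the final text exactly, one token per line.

Answer: wfo
lpi
rogc
titbn
akfth
gluqz
unmrp
xzgx
jkhqh
wru

Derivation:
Hunk 1: at line 1 remove [zvhmp] add [tkxca,rea,yuuio] -> 9 lines: wfo lpi tkxca rea yuuio unmrp ltyv pftil wru
Hunk 2: at line 6 remove [ltyv] add [xzgx] -> 9 lines: wfo lpi tkxca rea yuuio unmrp xzgx pftil wru
Hunk 3: at line 7 remove [pftil] add [jkhqh] -> 9 lines: wfo lpi tkxca rea yuuio unmrp xzgx jkhqh wru
Hunk 4: at line 2 remove [tkxca,rea] add [rogc] -> 8 lines: wfo lpi rogc yuuio unmrp xzgx jkhqh wru
Hunk 5: at line 2 remove [yuuio] add [titbn,akfth,gluqz] -> 10 lines: wfo lpi rogc titbn akfth gluqz unmrp xzgx jkhqh wru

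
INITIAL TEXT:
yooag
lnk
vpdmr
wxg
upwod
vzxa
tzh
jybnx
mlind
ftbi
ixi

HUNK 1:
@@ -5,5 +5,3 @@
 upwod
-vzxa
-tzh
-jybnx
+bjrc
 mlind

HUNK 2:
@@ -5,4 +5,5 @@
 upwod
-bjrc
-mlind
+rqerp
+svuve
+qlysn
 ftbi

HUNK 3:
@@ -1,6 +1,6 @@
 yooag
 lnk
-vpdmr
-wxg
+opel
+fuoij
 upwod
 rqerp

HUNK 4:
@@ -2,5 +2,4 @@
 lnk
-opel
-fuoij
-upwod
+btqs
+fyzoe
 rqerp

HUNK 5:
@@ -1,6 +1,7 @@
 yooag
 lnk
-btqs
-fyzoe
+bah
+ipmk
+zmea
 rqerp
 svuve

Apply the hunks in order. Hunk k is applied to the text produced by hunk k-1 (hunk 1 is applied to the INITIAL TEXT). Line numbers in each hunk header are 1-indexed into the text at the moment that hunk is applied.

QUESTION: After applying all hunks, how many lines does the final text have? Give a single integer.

Answer: 10

Derivation:
Hunk 1: at line 5 remove [vzxa,tzh,jybnx] add [bjrc] -> 9 lines: yooag lnk vpdmr wxg upwod bjrc mlind ftbi ixi
Hunk 2: at line 5 remove [bjrc,mlind] add [rqerp,svuve,qlysn] -> 10 lines: yooag lnk vpdmr wxg upwod rqerp svuve qlysn ftbi ixi
Hunk 3: at line 1 remove [vpdmr,wxg] add [opel,fuoij] -> 10 lines: yooag lnk opel fuoij upwod rqerp svuve qlysn ftbi ixi
Hunk 4: at line 2 remove [opel,fuoij,upwod] add [btqs,fyzoe] -> 9 lines: yooag lnk btqs fyzoe rqerp svuve qlysn ftbi ixi
Hunk 5: at line 1 remove [btqs,fyzoe] add [bah,ipmk,zmea] -> 10 lines: yooag lnk bah ipmk zmea rqerp svuve qlysn ftbi ixi
Final line count: 10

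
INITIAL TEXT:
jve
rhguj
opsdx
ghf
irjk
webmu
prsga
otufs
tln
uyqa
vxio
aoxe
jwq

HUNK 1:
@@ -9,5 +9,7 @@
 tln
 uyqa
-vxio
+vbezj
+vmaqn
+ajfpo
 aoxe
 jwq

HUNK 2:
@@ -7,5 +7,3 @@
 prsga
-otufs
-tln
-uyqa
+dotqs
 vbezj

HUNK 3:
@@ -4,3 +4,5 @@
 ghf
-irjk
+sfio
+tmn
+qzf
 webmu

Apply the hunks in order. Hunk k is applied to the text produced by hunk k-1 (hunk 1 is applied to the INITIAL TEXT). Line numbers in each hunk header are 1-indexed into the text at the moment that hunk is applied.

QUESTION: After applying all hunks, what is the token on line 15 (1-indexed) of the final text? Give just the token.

Hunk 1: at line 9 remove [vxio] add [vbezj,vmaqn,ajfpo] -> 15 lines: jve rhguj opsdx ghf irjk webmu prsga otufs tln uyqa vbezj vmaqn ajfpo aoxe jwq
Hunk 2: at line 7 remove [otufs,tln,uyqa] add [dotqs] -> 13 lines: jve rhguj opsdx ghf irjk webmu prsga dotqs vbezj vmaqn ajfpo aoxe jwq
Hunk 3: at line 4 remove [irjk] add [sfio,tmn,qzf] -> 15 lines: jve rhguj opsdx ghf sfio tmn qzf webmu prsga dotqs vbezj vmaqn ajfpo aoxe jwq
Final line 15: jwq

Answer: jwq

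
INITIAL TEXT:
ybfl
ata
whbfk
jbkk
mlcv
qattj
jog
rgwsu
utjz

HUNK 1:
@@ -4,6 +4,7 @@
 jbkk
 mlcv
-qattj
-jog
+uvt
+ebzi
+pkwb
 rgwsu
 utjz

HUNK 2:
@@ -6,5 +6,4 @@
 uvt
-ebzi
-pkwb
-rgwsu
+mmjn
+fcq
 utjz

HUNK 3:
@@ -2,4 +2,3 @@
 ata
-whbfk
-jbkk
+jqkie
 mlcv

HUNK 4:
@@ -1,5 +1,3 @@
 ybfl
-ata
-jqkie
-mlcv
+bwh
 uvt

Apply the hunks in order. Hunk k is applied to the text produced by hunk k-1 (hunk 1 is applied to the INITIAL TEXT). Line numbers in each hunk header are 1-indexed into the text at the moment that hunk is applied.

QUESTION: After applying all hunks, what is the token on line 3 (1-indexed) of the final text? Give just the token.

Answer: uvt

Derivation:
Hunk 1: at line 4 remove [qattj,jog] add [uvt,ebzi,pkwb] -> 10 lines: ybfl ata whbfk jbkk mlcv uvt ebzi pkwb rgwsu utjz
Hunk 2: at line 6 remove [ebzi,pkwb,rgwsu] add [mmjn,fcq] -> 9 lines: ybfl ata whbfk jbkk mlcv uvt mmjn fcq utjz
Hunk 3: at line 2 remove [whbfk,jbkk] add [jqkie] -> 8 lines: ybfl ata jqkie mlcv uvt mmjn fcq utjz
Hunk 4: at line 1 remove [ata,jqkie,mlcv] add [bwh] -> 6 lines: ybfl bwh uvt mmjn fcq utjz
Final line 3: uvt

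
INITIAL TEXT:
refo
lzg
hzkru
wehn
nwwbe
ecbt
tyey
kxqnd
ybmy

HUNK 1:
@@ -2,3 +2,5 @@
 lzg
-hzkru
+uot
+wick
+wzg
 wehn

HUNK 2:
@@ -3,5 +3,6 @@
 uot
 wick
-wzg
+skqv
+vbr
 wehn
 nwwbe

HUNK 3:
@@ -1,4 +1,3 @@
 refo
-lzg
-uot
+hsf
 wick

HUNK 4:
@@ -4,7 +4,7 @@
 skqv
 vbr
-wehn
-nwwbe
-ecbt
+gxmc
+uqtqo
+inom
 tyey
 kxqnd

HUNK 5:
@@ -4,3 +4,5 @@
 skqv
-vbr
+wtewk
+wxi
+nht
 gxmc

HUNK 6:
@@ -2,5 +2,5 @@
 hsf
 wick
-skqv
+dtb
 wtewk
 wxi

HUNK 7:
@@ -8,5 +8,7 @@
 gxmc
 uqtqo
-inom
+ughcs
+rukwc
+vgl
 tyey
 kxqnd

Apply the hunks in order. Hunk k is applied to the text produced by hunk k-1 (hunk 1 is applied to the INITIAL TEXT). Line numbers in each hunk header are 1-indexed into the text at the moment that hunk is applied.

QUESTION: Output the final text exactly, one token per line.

Hunk 1: at line 2 remove [hzkru] add [uot,wick,wzg] -> 11 lines: refo lzg uot wick wzg wehn nwwbe ecbt tyey kxqnd ybmy
Hunk 2: at line 3 remove [wzg] add [skqv,vbr] -> 12 lines: refo lzg uot wick skqv vbr wehn nwwbe ecbt tyey kxqnd ybmy
Hunk 3: at line 1 remove [lzg,uot] add [hsf] -> 11 lines: refo hsf wick skqv vbr wehn nwwbe ecbt tyey kxqnd ybmy
Hunk 4: at line 4 remove [wehn,nwwbe,ecbt] add [gxmc,uqtqo,inom] -> 11 lines: refo hsf wick skqv vbr gxmc uqtqo inom tyey kxqnd ybmy
Hunk 5: at line 4 remove [vbr] add [wtewk,wxi,nht] -> 13 lines: refo hsf wick skqv wtewk wxi nht gxmc uqtqo inom tyey kxqnd ybmy
Hunk 6: at line 2 remove [skqv] add [dtb] -> 13 lines: refo hsf wick dtb wtewk wxi nht gxmc uqtqo inom tyey kxqnd ybmy
Hunk 7: at line 8 remove [inom] add [ughcs,rukwc,vgl] -> 15 lines: refo hsf wick dtb wtewk wxi nht gxmc uqtqo ughcs rukwc vgl tyey kxqnd ybmy

Answer: refo
hsf
wick
dtb
wtewk
wxi
nht
gxmc
uqtqo
ughcs
rukwc
vgl
tyey
kxqnd
ybmy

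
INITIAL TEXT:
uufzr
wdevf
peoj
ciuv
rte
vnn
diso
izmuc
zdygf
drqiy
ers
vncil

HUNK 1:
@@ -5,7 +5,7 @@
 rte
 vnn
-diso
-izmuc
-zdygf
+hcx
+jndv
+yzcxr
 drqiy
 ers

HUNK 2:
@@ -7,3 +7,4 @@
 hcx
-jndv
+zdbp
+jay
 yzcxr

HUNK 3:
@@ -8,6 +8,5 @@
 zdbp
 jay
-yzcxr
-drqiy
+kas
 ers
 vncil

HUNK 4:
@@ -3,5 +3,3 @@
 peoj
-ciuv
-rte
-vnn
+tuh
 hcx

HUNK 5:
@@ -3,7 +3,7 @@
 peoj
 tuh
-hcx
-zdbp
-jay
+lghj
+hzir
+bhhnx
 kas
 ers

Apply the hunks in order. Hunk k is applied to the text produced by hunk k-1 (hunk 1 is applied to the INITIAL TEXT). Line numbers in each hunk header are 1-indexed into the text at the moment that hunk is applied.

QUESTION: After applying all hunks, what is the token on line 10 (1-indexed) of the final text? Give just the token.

Hunk 1: at line 5 remove [diso,izmuc,zdygf] add [hcx,jndv,yzcxr] -> 12 lines: uufzr wdevf peoj ciuv rte vnn hcx jndv yzcxr drqiy ers vncil
Hunk 2: at line 7 remove [jndv] add [zdbp,jay] -> 13 lines: uufzr wdevf peoj ciuv rte vnn hcx zdbp jay yzcxr drqiy ers vncil
Hunk 3: at line 8 remove [yzcxr,drqiy] add [kas] -> 12 lines: uufzr wdevf peoj ciuv rte vnn hcx zdbp jay kas ers vncil
Hunk 4: at line 3 remove [ciuv,rte,vnn] add [tuh] -> 10 lines: uufzr wdevf peoj tuh hcx zdbp jay kas ers vncil
Hunk 5: at line 3 remove [hcx,zdbp,jay] add [lghj,hzir,bhhnx] -> 10 lines: uufzr wdevf peoj tuh lghj hzir bhhnx kas ers vncil
Final line 10: vncil

Answer: vncil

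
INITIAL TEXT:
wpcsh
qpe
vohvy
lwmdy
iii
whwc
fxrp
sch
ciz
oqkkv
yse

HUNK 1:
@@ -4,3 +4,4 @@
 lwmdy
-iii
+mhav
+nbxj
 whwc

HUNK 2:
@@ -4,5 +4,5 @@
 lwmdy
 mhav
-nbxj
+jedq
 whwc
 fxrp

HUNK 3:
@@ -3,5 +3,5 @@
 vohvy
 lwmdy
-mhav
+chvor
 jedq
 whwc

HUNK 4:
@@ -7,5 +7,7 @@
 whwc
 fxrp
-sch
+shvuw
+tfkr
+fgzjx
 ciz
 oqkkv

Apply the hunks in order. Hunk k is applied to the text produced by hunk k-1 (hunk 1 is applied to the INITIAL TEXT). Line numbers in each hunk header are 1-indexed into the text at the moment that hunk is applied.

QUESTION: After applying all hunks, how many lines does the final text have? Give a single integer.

Answer: 14

Derivation:
Hunk 1: at line 4 remove [iii] add [mhav,nbxj] -> 12 lines: wpcsh qpe vohvy lwmdy mhav nbxj whwc fxrp sch ciz oqkkv yse
Hunk 2: at line 4 remove [nbxj] add [jedq] -> 12 lines: wpcsh qpe vohvy lwmdy mhav jedq whwc fxrp sch ciz oqkkv yse
Hunk 3: at line 3 remove [mhav] add [chvor] -> 12 lines: wpcsh qpe vohvy lwmdy chvor jedq whwc fxrp sch ciz oqkkv yse
Hunk 4: at line 7 remove [sch] add [shvuw,tfkr,fgzjx] -> 14 lines: wpcsh qpe vohvy lwmdy chvor jedq whwc fxrp shvuw tfkr fgzjx ciz oqkkv yse
Final line count: 14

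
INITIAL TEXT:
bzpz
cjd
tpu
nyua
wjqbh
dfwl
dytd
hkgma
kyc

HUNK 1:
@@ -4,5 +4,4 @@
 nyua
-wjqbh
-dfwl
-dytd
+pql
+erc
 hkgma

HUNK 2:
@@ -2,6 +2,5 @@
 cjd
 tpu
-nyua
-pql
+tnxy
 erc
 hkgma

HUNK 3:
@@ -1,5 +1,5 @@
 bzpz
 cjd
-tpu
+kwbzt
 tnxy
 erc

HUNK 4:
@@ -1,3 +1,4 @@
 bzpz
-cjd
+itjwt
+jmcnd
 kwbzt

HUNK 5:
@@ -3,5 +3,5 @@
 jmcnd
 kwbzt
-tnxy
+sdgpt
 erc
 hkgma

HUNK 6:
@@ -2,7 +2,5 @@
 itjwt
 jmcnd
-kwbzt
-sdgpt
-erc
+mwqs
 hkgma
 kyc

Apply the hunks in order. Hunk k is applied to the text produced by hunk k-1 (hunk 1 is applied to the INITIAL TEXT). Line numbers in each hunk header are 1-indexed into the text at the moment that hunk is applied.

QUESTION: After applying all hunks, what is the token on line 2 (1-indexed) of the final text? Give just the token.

Answer: itjwt

Derivation:
Hunk 1: at line 4 remove [wjqbh,dfwl,dytd] add [pql,erc] -> 8 lines: bzpz cjd tpu nyua pql erc hkgma kyc
Hunk 2: at line 2 remove [nyua,pql] add [tnxy] -> 7 lines: bzpz cjd tpu tnxy erc hkgma kyc
Hunk 3: at line 1 remove [tpu] add [kwbzt] -> 7 lines: bzpz cjd kwbzt tnxy erc hkgma kyc
Hunk 4: at line 1 remove [cjd] add [itjwt,jmcnd] -> 8 lines: bzpz itjwt jmcnd kwbzt tnxy erc hkgma kyc
Hunk 5: at line 3 remove [tnxy] add [sdgpt] -> 8 lines: bzpz itjwt jmcnd kwbzt sdgpt erc hkgma kyc
Hunk 6: at line 2 remove [kwbzt,sdgpt,erc] add [mwqs] -> 6 lines: bzpz itjwt jmcnd mwqs hkgma kyc
Final line 2: itjwt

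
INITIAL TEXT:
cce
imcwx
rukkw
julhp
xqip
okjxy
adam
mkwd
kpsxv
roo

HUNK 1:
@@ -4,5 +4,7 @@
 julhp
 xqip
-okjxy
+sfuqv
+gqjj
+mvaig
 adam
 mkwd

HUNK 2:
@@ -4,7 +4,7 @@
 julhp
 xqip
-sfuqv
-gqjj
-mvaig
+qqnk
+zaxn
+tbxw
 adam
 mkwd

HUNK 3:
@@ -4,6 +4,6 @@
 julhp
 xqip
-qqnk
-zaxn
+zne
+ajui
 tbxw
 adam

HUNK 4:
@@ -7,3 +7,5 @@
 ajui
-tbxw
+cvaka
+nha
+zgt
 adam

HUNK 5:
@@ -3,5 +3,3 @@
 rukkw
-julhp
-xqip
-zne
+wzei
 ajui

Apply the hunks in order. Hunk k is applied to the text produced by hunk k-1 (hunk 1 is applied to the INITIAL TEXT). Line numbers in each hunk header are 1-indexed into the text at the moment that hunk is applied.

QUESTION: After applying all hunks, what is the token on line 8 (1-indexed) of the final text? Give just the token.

Answer: zgt

Derivation:
Hunk 1: at line 4 remove [okjxy] add [sfuqv,gqjj,mvaig] -> 12 lines: cce imcwx rukkw julhp xqip sfuqv gqjj mvaig adam mkwd kpsxv roo
Hunk 2: at line 4 remove [sfuqv,gqjj,mvaig] add [qqnk,zaxn,tbxw] -> 12 lines: cce imcwx rukkw julhp xqip qqnk zaxn tbxw adam mkwd kpsxv roo
Hunk 3: at line 4 remove [qqnk,zaxn] add [zne,ajui] -> 12 lines: cce imcwx rukkw julhp xqip zne ajui tbxw adam mkwd kpsxv roo
Hunk 4: at line 7 remove [tbxw] add [cvaka,nha,zgt] -> 14 lines: cce imcwx rukkw julhp xqip zne ajui cvaka nha zgt adam mkwd kpsxv roo
Hunk 5: at line 3 remove [julhp,xqip,zne] add [wzei] -> 12 lines: cce imcwx rukkw wzei ajui cvaka nha zgt adam mkwd kpsxv roo
Final line 8: zgt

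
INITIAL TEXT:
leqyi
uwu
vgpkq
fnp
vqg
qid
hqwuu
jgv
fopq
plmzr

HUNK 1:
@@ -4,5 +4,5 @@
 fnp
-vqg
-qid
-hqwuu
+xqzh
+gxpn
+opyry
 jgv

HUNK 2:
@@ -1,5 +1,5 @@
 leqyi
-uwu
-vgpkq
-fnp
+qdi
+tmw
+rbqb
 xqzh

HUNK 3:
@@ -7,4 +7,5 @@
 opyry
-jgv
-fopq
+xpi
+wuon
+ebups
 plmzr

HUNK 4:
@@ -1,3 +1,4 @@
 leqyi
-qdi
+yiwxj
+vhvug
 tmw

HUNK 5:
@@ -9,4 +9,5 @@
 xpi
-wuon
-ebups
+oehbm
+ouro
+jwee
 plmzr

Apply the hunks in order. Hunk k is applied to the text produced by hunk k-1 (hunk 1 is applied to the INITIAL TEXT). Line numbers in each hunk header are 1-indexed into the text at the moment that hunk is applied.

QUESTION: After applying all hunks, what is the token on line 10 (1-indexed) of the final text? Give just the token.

Hunk 1: at line 4 remove [vqg,qid,hqwuu] add [xqzh,gxpn,opyry] -> 10 lines: leqyi uwu vgpkq fnp xqzh gxpn opyry jgv fopq plmzr
Hunk 2: at line 1 remove [uwu,vgpkq,fnp] add [qdi,tmw,rbqb] -> 10 lines: leqyi qdi tmw rbqb xqzh gxpn opyry jgv fopq plmzr
Hunk 3: at line 7 remove [jgv,fopq] add [xpi,wuon,ebups] -> 11 lines: leqyi qdi tmw rbqb xqzh gxpn opyry xpi wuon ebups plmzr
Hunk 4: at line 1 remove [qdi] add [yiwxj,vhvug] -> 12 lines: leqyi yiwxj vhvug tmw rbqb xqzh gxpn opyry xpi wuon ebups plmzr
Hunk 5: at line 9 remove [wuon,ebups] add [oehbm,ouro,jwee] -> 13 lines: leqyi yiwxj vhvug tmw rbqb xqzh gxpn opyry xpi oehbm ouro jwee plmzr
Final line 10: oehbm

Answer: oehbm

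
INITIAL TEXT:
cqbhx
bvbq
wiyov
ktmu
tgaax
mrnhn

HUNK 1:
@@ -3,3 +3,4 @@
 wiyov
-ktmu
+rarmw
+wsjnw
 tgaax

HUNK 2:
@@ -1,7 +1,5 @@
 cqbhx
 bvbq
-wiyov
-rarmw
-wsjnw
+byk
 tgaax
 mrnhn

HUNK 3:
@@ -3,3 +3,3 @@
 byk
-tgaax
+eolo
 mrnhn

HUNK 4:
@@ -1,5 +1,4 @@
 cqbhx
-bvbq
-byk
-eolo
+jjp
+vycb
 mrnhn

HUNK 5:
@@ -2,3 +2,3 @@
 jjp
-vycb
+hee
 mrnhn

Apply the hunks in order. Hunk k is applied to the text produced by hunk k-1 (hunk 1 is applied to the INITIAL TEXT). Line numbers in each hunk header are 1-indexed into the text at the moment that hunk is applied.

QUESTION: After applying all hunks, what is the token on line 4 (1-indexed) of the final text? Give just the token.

Hunk 1: at line 3 remove [ktmu] add [rarmw,wsjnw] -> 7 lines: cqbhx bvbq wiyov rarmw wsjnw tgaax mrnhn
Hunk 2: at line 1 remove [wiyov,rarmw,wsjnw] add [byk] -> 5 lines: cqbhx bvbq byk tgaax mrnhn
Hunk 3: at line 3 remove [tgaax] add [eolo] -> 5 lines: cqbhx bvbq byk eolo mrnhn
Hunk 4: at line 1 remove [bvbq,byk,eolo] add [jjp,vycb] -> 4 lines: cqbhx jjp vycb mrnhn
Hunk 5: at line 2 remove [vycb] add [hee] -> 4 lines: cqbhx jjp hee mrnhn
Final line 4: mrnhn

Answer: mrnhn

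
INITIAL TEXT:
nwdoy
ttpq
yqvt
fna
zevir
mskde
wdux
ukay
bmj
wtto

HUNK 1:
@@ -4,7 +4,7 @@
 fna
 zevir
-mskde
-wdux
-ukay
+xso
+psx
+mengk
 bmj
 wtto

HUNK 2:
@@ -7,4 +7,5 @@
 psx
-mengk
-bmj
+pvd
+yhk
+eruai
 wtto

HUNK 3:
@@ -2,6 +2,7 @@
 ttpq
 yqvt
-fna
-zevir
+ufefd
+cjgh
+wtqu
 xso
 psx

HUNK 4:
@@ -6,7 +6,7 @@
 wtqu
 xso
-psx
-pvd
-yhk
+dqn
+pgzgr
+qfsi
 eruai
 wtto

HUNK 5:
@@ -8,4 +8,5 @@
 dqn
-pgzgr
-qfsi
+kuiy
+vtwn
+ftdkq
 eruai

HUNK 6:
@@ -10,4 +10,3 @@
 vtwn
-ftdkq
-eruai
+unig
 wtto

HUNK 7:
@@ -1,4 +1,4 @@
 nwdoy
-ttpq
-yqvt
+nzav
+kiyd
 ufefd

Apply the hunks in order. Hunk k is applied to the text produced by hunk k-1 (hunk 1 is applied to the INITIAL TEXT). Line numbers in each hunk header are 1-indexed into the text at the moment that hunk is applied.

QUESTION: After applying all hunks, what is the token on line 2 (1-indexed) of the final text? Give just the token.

Hunk 1: at line 4 remove [mskde,wdux,ukay] add [xso,psx,mengk] -> 10 lines: nwdoy ttpq yqvt fna zevir xso psx mengk bmj wtto
Hunk 2: at line 7 remove [mengk,bmj] add [pvd,yhk,eruai] -> 11 lines: nwdoy ttpq yqvt fna zevir xso psx pvd yhk eruai wtto
Hunk 3: at line 2 remove [fna,zevir] add [ufefd,cjgh,wtqu] -> 12 lines: nwdoy ttpq yqvt ufefd cjgh wtqu xso psx pvd yhk eruai wtto
Hunk 4: at line 6 remove [psx,pvd,yhk] add [dqn,pgzgr,qfsi] -> 12 lines: nwdoy ttpq yqvt ufefd cjgh wtqu xso dqn pgzgr qfsi eruai wtto
Hunk 5: at line 8 remove [pgzgr,qfsi] add [kuiy,vtwn,ftdkq] -> 13 lines: nwdoy ttpq yqvt ufefd cjgh wtqu xso dqn kuiy vtwn ftdkq eruai wtto
Hunk 6: at line 10 remove [ftdkq,eruai] add [unig] -> 12 lines: nwdoy ttpq yqvt ufefd cjgh wtqu xso dqn kuiy vtwn unig wtto
Hunk 7: at line 1 remove [ttpq,yqvt] add [nzav,kiyd] -> 12 lines: nwdoy nzav kiyd ufefd cjgh wtqu xso dqn kuiy vtwn unig wtto
Final line 2: nzav

Answer: nzav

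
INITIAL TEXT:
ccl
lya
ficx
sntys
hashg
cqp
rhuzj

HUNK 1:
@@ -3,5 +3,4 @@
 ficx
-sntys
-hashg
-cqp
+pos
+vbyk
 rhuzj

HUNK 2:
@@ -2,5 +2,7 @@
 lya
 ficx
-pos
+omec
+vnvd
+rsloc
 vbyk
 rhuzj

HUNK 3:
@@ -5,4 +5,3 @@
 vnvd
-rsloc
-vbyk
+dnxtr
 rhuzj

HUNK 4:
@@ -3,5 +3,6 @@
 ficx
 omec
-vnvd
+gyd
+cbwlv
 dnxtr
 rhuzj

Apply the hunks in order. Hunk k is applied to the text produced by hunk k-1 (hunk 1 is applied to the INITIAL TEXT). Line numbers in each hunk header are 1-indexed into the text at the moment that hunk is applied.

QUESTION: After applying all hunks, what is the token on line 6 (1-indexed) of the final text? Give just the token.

Answer: cbwlv

Derivation:
Hunk 1: at line 3 remove [sntys,hashg,cqp] add [pos,vbyk] -> 6 lines: ccl lya ficx pos vbyk rhuzj
Hunk 2: at line 2 remove [pos] add [omec,vnvd,rsloc] -> 8 lines: ccl lya ficx omec vnvd rsloc vbyk rhuzj
Hunk 3: at line 5 remove [rsloc,vbyk] add [dnxtr] -> 7 lines: ccl lya ficx omec vnvd dnxtr rhuzj
Hunk 4: at line 3 remove [vnvd] add [gyd,cbwlv] -> 8 lines: ccl lya ficx omec gyd cbwlv dnxtr rhuzj
Final line 6: cbwlv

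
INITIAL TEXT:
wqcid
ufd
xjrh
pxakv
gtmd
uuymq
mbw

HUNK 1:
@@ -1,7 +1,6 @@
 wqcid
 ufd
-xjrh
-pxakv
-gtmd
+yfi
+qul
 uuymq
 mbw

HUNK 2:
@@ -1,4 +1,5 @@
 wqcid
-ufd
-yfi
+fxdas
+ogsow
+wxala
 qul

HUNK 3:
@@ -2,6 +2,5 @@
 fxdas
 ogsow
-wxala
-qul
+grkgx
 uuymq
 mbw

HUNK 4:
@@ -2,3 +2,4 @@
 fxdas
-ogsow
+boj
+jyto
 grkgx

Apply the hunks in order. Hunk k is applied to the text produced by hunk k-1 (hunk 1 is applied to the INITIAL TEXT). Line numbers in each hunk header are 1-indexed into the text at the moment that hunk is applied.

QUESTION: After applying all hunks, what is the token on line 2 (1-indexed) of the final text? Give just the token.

Answer: fxdas

Derivation:
Hunk 1: at line 1 remove [xjrh,pxakv,gtmd] add [yfi,qul] -> 6 lines: wqcid ufd yfi qul uuymq mbw
Hunk 2: at line 1 remove [ufd,yfi] add [fxdas,ogsow,wxala] -> 7 lines: wqcid fxdas ogsow wxala qul uuymq mbw
Hunk 3: at line 2 remove [wxala,qul] add [grkgx] -> 6 lines: wqcid fxdas ogsow grkgx uuymq mbw
Hunk 4: at line 2 remove [ogsow] add [boj,jyto] -> 7 lines: wqcid fxdas boj jyto grkgx uuymq mbw
Final line 2: fxdas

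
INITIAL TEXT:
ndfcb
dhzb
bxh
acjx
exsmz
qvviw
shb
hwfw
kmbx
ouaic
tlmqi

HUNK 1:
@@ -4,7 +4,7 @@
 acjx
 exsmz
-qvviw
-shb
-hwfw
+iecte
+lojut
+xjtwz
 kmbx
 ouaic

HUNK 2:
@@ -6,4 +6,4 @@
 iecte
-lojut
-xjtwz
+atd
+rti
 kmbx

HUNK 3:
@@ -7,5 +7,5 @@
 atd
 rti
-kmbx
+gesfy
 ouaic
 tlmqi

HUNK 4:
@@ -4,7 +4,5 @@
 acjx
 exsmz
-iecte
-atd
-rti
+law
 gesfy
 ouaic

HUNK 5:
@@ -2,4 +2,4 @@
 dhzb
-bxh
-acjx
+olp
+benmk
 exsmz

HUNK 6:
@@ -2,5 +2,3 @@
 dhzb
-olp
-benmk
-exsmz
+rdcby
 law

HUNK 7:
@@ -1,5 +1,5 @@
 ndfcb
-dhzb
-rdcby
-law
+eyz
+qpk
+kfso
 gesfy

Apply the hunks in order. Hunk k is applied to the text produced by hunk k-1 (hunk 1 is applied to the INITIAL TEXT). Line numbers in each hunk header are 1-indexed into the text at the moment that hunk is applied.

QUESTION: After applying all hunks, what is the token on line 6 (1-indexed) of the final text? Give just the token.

Hunk 1: at line 4 remove [qvviw,shb,hwfw] add [iecte,lojut,xjtwz] -> 11 lines: ndfcb dhzb bxh acjx exsmz iecte lojut xjtwz kmbx ouaic tlmqi
Hunk 2: at line 6 remove [lojut,xjtwz] add [atd,rti] -> 11 lines: ndfcb dhzb bxh acjx exsmz iecte atd rti kmbx ouaic tlmqi
Hunk 3: at line 7 remove [kmbx] add [gesfy] -> 11 lines: ndfcb dhzb bxh acjx exsmz iecte atd rti gesfy ouaic tlmqi
Hunk 4: at line 4 remove [iecte,atd,rti] add [law] -> 9 lines: ndfcb dhzb bxh acjx exsmz law gesfy ouaic tlmqi
Hunk 5: at line 2 remove [bxh,acjx] add [olp,benmk] -> 9 lines: ndfcb dhzb olp benmk exsmz law gesfy ouaic tlmqi
Hunk 6: at line 2 remove [olp,benmk,exsmz] add [rdcby] -> 7 lines: ndfcb dhzb rdcby law gesfy ouaic tlmqi
Hunk 7: at line 1 remove [dhzb,rdcby,law] add [eyz,qpk,kfso] -> 7 lines: ndfcb eyz qpk kfso gesfy ouaic tlmqi
Final line 6: ouaic

Answer: ouaic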